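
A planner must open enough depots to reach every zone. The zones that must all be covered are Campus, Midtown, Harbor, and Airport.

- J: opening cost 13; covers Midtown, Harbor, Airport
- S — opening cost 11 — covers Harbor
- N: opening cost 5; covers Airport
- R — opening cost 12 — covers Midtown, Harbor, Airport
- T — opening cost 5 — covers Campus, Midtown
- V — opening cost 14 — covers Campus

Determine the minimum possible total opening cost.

The greedy cost-per-new-zone heuristic would pick T, N, and S for 21, but a cheaper cover exists.
Choose R and T: together they cover Campus, Midtown, Harbor, Airport — every zone.
Total opening cost: 12 + 5 = 17.
No cover costs less than 17.

17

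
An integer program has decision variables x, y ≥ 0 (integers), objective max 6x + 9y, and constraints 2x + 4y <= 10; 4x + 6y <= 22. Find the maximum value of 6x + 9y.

30

(x,y)=(5,0): 2·5+4·0=10≤10, 4·5+6·0=20≤22, objective 30.
(x,y)=(4,0): 2·4+4·0=8≤10, 4·4+6·0=16≤22, objective 24.
The best lattice point is (5,0), giving 30.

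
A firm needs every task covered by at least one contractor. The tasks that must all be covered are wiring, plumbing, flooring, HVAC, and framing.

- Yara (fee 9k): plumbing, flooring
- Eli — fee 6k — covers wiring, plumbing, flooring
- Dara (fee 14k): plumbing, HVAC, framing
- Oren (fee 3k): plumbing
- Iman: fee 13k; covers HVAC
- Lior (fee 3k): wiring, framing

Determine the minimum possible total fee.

20

The greedy cost-per-new-task heuristic would pick Lior, Eli, and Iman for 22, but a cheaper cover exists.
Choose Eli and Dara: together they cover wiring, plumbing, flooring, HVAC, framing — every task.
Total fee: 6 + 14 = 20.
No cover costs less than 20.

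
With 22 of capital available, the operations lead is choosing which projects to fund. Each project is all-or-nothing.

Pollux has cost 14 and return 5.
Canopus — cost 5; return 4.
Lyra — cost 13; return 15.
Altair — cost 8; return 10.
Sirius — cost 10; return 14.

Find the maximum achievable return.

25

Allowing fractional choices, the relaxed optimum would be about 28.6, but projects are indivisible.
Lyra + Altair: cost 13 + 8 = 21 ≤ 22, return 15 + 10 = 25.
Altair + Sirius: cost 8 + 10 = 18 ≤ 22, return 10 + 14 = 24.
Best is Lyra and Altair with total return 25.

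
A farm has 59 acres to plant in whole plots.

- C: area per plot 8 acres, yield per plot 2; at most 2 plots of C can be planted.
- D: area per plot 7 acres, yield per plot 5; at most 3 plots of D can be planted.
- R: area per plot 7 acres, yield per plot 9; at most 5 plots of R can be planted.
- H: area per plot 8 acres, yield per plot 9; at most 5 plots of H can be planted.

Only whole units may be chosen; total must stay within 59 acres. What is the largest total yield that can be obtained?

Take 5×R and 3×H: area 59 ≤ 59, yield 5·9 + 3·9 = 72.
R has the best ratio (9/7) and is taken to its limit of 5; remaining capacity is filled optimally with the others.

72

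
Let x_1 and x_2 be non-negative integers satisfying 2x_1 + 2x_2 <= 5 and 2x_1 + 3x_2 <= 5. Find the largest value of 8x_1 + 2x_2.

16

(x_1,x_2)=(2,0): 2·2+2·0=4≤5, 2·2+3·0=4≤5, objective 16.
(x_1,x_2)=(1,1): 2·1+2·1=4≤5, 2·1+3·1=5≤5, objective 10.
(x_1,x_2)=(1,0): 2·1+2·0=2≤5, 2·1+3·0=2≤5, objective 8.
The best lattice point is (2,0), giving 16.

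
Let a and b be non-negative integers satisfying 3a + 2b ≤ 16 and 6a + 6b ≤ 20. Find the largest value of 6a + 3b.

18

Relaxing integrality, the LP optimum is 20.00 at (a,b) = (3.33, 0), which is not an integer point.
(a,b)=(3,0): 3·3+2·0=9≤16, 6·3+6·0=18≤20, objective 18.
(a,b)=(2,1): 3·2+2·1=8≤16, 6·2+6·1=18≤20, objective 15.
(a,b)=(2,0): 3·2+2·0=6≤16, 6·2+6·0=12≤20, objective 12.
No feasible integer point exceeds 18.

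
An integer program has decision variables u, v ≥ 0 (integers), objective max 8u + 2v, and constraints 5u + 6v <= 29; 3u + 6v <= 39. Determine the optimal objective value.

Relaxing integrality, the LP optimum is 46.40 at (u,v) = (5.8, 0), which is not an integer point.
(u,v)=(5,0) is feasible, giving 40.
(u,v)=(4,1) is feasible, giving 34.
No feasible integer point exceeds 40.

40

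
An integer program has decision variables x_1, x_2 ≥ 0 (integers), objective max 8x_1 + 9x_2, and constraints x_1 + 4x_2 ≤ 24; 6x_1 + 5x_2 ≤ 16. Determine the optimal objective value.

27

(x_1,x_2)=(0,3) is feasible, giving 27.
(x_1,x_2)=(1,2) is feasible, giving 26.
(x_1,x_2)=(0,2) is feasible, giving 18.
No feasible integer point exceeds 27.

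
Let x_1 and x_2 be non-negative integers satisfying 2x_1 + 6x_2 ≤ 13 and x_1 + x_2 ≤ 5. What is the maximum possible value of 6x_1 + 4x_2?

30

(x_1,x_2)=(5,0): 2·5+6·0=10≤13, 1·5+1·0=5≤5, objective 30.
(x_1,x_2)=(4,0): 2·4+6·0=8≤13, 1·4+1·0=4≤5, objective 24.
No feasible integer point exceeds 30.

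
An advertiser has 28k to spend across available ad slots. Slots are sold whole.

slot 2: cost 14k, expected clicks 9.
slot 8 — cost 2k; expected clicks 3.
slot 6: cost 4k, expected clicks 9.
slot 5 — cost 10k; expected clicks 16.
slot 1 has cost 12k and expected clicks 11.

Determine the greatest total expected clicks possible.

Treat it as a binary knapsack problem.
slot 8 + slot 6 + slot 5 + slot 1: cost 2 + 4 + 10 + 12 = 28 ≤ 28, expected clicks 3 + 9 + 16 + 11 = 39.
slot 6 + slot 5 + slot 1: cost 4 + 10 + 12 = 26 ≤ 28, expected clicks 9 + 16 + 11 = 36.
Best is slot 8, slot 6, slot 5, and slot 1 with total expected clicks 39.

39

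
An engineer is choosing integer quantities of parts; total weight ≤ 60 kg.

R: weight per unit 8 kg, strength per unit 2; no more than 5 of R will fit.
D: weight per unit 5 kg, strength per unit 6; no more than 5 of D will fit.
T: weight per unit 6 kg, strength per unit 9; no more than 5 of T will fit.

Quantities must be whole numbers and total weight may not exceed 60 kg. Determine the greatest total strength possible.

75

This is a bounded integer knapsack.
1×R, 4×D, and 5×T: weight 58 ≤ 60, strength 1·2 + 4·6 + 5·9 = 71.
5×D and 5×T: weight 55 ≤ 60, strength 5·6 + 5·9 = 75.
Best is 75.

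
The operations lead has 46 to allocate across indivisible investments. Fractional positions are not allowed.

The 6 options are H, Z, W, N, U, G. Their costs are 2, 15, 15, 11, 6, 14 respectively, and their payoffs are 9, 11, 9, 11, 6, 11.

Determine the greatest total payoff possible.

42

This is an integer program with binary decision variables.
Allowing fractional choices, the relaxed optimum would be about 46.5, but investments are indivisible.
H + Z + N + G: cost 2 + 15 + 11 + 14 = 42 ≤ 46, payoff 9 + 11 + 11 + 11 = 42.
H + W + N + G: cost 2 + 15 + 11 + 14 = 42 ≤ 46, payoff 9 + 9 + 11 + 11 = 40.
Best is H, Z, N, and G with total payoff 42.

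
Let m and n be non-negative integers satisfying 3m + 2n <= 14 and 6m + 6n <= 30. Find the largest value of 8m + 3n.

The continuous relaxation peaks at (4.67, 0) with value 37.33; rounding to a feasible lattice point costs some objective.
(m,n)=(4,1): 3·4+2·1=14≤14, 6·4+6·1=30≤30, objective 35.
(m,n)=(4,0): 3·4+2·0=12≤14, 6·4+6·0=24≤30, objective 32.
Maximum is 35 at (m,n)=(4,1).

35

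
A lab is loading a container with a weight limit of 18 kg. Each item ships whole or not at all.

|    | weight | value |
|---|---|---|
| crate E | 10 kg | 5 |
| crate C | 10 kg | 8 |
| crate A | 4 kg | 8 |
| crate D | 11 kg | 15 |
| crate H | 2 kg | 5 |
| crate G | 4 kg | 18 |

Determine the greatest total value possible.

38

Treat it as a binary knapsack problem.
crate D + crate G: weight 11 + 4 = 15 ≤ 18, value 15 + 18 = 33.
crate C + crate A + crate G: weight 10 + 4 + 4 = 18 ≤ 18, value 8 + 8 + 18 = 34.
crate D + crate H + crate G: weight 11 + 2 + 4 = 17 ≤ 18, value 15 + 5 + 18 = 38.
Best is crate D, crate H, and crate G with total value 38.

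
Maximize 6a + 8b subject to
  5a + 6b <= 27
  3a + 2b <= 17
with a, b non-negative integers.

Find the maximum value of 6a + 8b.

34

Relaxing integrality, the LP optimum is 36.00 at (a,b) = (0, 4.5), which is not an integer point.
(a,b)=(3,2): 5·3+6·2=27≤27, 3·3+2·2=13≤17, objective 34.
(a,b)=(0,4): 5·0+6·4=24≤27, 3·0+2·4=8≤17, objective 32.
No feasible integer point exceeds 34.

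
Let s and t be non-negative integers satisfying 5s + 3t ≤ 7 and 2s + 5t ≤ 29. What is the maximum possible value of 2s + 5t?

(s,t)=(0,2): 5·0+3·2=6≤7, 2·0+5·2=10≤29, objective 10.
(s,t)=(0,1): 5·0+3·1=3≤7, 2·0+5·1=5≤29, objective 5.
The best lattice point is (0,2), giving 10.

10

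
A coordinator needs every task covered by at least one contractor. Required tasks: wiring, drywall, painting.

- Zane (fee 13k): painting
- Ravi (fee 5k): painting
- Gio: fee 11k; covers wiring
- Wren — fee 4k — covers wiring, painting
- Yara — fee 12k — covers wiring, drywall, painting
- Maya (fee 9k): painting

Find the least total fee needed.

12

The greedy cost-per-new-task heuristic would pick Wren and Yara for 16, but a cheaper cover exists.
Yara alone covers wiring, drywall, painting — every task.
Total fee: 12.
No cover costs less than 12.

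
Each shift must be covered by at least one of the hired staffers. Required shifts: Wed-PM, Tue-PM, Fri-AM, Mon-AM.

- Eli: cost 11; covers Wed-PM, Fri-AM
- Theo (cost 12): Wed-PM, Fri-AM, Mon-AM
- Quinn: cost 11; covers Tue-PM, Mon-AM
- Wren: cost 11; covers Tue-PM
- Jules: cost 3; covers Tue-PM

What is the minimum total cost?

15

Choose Theo and Jules: together they cover Wed-PM, Tue-PM, Fri-AM, Mon-AM — every shift.
Total cost: 12 + 3 = 15.
No cover costs less than 15.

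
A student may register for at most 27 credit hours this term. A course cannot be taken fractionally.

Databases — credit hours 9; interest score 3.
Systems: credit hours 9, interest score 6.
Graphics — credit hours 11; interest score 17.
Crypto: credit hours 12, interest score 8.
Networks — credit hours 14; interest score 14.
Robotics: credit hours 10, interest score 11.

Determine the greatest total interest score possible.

This is a 0-1 knapsack instance.
Take Graphics and Networks: credit hours 11 + 14 = 25 ≤ 27, interest score 17 + 14 = 31.
No other feasible combination does better.

31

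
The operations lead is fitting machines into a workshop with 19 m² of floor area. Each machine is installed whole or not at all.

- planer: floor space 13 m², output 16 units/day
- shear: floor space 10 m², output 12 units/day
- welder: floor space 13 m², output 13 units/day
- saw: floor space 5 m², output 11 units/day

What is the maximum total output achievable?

Treat it as a binary knapsack problem.
Allowing fractional choices, the relaxed optimum would be about 28.2, but machines are indivisible.
planer + saw: floor space 13 + 5 = 18 ≤ 19, output 16 + 11 = 27.
welder + saw: floor space 13 + 5 = 18 ≤ 19, output 13 + 11 = 24.
Best is planer and saw with total output 27.

27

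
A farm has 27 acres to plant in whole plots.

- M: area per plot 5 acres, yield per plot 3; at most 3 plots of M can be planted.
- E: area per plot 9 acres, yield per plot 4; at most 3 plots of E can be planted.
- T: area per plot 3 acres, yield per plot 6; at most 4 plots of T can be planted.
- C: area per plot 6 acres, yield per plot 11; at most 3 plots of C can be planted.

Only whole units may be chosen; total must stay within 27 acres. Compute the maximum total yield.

T has the best ratio (6/3); taking only T gives at most 4×6 = 24 (stopped by the supply cap of 4).
Mixing does better — 3×T and 3×C: area 27 ≤ 27, yield 3·6 + 3·11 = 51.

51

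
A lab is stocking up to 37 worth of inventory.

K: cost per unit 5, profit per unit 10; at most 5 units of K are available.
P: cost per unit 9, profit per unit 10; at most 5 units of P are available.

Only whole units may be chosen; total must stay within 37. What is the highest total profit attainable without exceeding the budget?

60

This is a bounded integer knapsack.
Take 5×K and 1×P: cost 34 ≤ 37, profit 5·10 + 1·10 = 60.
K has the best ratio (10/5) and is taken to its limit of 5; remaining capacity is filled optimally with the others.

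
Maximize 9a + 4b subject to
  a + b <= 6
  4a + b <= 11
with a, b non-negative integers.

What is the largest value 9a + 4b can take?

30

The continuous relaxation peaks at (1.67, 4.33) with value 32.33; rounding to a feasible lattice point costs some objective.
(a,b)=(2,3): 1·2+1·3=5≤6, 4·2+1·3=11≤11, objective 30.
(a,b)=(1,5): 1·1+1·5=6≤6, 4·1+1·5=9≤11, objective 29.
(a,b)=(2,2): 1·2+1·2=4≤6, 4·2+1·2=10≤11, objective 26.
No feasible integer point exceeds 30.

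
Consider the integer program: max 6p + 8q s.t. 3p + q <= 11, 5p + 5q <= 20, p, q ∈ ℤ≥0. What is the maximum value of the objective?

32

(p,q)=(0,4): 3·0+1·4=4≤11, 5·0+5·4=20≤20, objective 32.
(p,q)=(1,3): 3·1+1·3=6≤11, 5·1+5·3=20≤20, objective 30.
(p,q)=(0,3): 3·0+1·3=3≤11, 5·0+5·3=15≤20, objective 24.
The best lattice point is (0,4), giving 32.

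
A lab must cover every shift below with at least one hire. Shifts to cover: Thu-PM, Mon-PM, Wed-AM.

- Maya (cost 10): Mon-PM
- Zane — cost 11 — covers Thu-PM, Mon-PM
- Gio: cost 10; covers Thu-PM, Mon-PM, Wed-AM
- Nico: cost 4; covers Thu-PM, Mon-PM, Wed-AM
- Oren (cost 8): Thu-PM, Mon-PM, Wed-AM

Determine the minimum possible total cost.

Nico alone covers Thu-PM, Mon-PM, Wed-AM — every shift.
Total cost: 4.

4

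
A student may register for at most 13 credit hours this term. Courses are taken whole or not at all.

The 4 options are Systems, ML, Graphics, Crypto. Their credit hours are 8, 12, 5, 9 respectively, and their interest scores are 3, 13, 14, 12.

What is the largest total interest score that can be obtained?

17

Allowing fractional choices, the relaxed optimum would be about 24.7, but courses are indivisible.
Graphics: credit hours 5 ≤ 13, interest score 14.
Systems + Graphics: credit hours 8 + 5 = 13 ≤ 13, interest score 3 + 14 = 17.
Best is Systems and Graphics with total interest score 17.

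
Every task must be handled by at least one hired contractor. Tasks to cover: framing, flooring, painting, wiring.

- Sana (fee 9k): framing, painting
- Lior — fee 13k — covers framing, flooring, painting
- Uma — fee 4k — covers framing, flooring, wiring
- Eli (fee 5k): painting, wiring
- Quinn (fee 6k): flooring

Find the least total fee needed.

9

Choose Uma and Eli: together they cover framing, flooring, painting, wiring — every task.
Total fee: 4 + 5 = 9.
No cover costs less than 9.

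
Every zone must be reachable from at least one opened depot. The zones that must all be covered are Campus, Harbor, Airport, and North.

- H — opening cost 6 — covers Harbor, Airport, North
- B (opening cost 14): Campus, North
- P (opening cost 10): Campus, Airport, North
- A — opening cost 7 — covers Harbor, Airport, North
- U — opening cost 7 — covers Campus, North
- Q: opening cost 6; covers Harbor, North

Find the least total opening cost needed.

Choose H and U: together they cover Campus, Harbor, Airport, North — every zone.
Total opening cost: 6 + 7 = 13.

13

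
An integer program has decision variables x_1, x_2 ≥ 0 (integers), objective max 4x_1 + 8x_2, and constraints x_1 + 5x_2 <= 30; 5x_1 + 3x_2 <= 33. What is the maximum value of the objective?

52

Relaxing integrality, the LP optimum is 56.18 at (x_1,x_2) = (3.41, 5.32), which is not an integer point.
(x_1,x_2)=(3,5): 1·3+5·5=28≤30, 5·3+3·5=30≤33, objective 52.
(x_1,x_2)=(4,4): 1·4+5·4=24≤30, 5·4+3·4=32≤33, objective 48.
(x_1,x_2)=(2,5): 1·2+5·5=27≤30, 5·2+3·5=25≤33, objective 48.
No feasible integer point exceeds 52.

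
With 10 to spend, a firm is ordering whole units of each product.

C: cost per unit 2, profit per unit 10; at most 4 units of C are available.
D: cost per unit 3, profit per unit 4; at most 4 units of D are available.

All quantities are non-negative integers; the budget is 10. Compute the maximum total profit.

3×C and 1×D: cost 9 ≤ 10, profit 3·10 + 1·4 = 34.
4×C: cost 8 ≤ 10, profit 4·10 = 40.
Best is 40.

40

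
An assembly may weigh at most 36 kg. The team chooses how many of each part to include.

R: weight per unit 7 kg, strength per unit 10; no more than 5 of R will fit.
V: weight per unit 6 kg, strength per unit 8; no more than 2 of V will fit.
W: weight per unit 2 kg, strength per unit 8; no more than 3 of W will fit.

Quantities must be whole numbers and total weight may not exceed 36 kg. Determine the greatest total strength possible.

64

Take 4×R and 3×W: weight 34 ≤ 36, strength 4·10 + 3·8 = 64.
W has the best ratio (8/2) and is taken to its limit of 3; remaining capacity is filled optimally with the others.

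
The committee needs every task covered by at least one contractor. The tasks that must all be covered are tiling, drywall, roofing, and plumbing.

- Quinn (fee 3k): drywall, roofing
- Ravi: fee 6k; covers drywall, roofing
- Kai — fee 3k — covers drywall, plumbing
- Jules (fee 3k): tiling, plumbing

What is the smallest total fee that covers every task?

Choose Quinn and Jules: together they cover tiling, drywall, roofing, plumbing — every task.
Total fee: 3 + 3 = 6.
No cover costs less than 6.

6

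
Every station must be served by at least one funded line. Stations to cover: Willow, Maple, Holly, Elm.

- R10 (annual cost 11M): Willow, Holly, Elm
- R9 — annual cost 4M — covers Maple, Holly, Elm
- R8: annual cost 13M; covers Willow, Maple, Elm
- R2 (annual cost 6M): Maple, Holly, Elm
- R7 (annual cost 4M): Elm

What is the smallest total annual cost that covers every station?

This is a weighted set-cover instance.
Choose R10 and R9: together they cover Willow, Maple, Holly, Elm — every station.
Total annual cost: 11 + 4 = 15.
No cover costs less than 15.

15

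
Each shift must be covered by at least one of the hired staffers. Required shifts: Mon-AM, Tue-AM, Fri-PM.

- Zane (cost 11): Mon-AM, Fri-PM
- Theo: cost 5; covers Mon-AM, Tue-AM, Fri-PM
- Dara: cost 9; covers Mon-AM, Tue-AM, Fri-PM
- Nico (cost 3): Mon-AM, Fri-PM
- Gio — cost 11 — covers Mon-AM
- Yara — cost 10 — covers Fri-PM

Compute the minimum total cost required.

This is an integer covering problem.
Theo alone covers Mon-AM, Tue-AM, Fri-PM — every shift.
Total cost: 5.

5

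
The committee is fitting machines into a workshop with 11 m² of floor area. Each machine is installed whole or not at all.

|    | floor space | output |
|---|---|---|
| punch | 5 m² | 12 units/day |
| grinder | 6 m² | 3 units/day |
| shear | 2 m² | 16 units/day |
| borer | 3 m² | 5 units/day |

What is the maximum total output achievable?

Allowing fractional choices, the relaxed optimum would be about 33.5, but machines are indivisible.
punch + shear: floor space 5 + 2 = 7 ≤ 11, output 12 + 16 = 28.
punch + shear + borer: floor space 5 + 2 + 3 = 10 ≤ 11, output 12 + 16 + 5 = 33.
Best is punch, shear, and borer with total output 33.

33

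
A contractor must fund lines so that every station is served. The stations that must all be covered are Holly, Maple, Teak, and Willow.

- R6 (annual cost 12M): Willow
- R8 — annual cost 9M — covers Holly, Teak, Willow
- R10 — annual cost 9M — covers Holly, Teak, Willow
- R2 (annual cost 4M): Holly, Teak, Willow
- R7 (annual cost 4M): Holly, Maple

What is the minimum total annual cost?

8

This is an integer covering problem.
Choose R2 and R7: together they cover Holly, Maple, Teak, Willow — every station.
Total annual cost: 4 + 4 = 8.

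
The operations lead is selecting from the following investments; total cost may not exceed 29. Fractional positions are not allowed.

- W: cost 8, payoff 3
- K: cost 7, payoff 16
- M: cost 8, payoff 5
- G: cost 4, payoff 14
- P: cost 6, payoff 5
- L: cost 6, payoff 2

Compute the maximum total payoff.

40

Allowing fractional choices, the relaxed optimum would be about 41.5, but investments are indivisible.
W + K + M + G: cost 8 + 7 + 8 + 4 = 27 ≤ 29, payoff 3 + 16 + 5 + 14 = 38.
W + K + G + P: cost 8 + 7 + 4 + 6 = 25 ≤ 29, payoff 3 + 16 + 14 + 5 = 38.
K + M + G + P: cost 7 + 8 + 4 + 6 = 25 ≤ 29, payoff 16 + 5 + 14 + 5 = 40.
Best is K, M, G, and P with total payoff 40.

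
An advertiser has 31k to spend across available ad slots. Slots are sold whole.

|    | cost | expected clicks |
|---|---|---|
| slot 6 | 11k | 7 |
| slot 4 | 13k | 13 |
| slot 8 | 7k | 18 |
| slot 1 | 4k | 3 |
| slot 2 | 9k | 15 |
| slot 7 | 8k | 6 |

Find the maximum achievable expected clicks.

Take slot 4, slot 8, and slot 2: cost 13 + 7 + 9 = 29 ≤ 31, expected clicks 13 + 18 + 15 = 46.
No other feasible combination does better.

46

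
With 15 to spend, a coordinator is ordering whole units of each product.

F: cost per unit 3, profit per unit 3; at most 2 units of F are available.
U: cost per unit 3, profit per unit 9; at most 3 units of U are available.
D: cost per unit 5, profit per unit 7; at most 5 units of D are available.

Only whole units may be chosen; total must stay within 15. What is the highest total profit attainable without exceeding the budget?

Take 3×U and 1×D: cost 14 ≤ 15, profit 3·9 + 1·7 = 34.
U has the best ratio (9/3) and is taken to its limit of 3; remaining capacity is filled optimally with the others.

34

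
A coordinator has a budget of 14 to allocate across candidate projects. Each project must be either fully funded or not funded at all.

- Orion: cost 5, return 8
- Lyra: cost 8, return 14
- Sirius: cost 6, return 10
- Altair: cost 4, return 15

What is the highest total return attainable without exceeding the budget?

This is an integer program with binary decision variables.
Take Lyra and Altair: cost 8 + 4 = 12 ≤ 14, return 14 + 15 = 29.
No other feasible combination does better.

29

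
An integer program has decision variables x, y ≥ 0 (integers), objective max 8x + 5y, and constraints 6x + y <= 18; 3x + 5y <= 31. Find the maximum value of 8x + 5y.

41

The continuous relaxation peaks at (2.19, 4.89) with value 41.93; rounding to a feasible lattice point costs some objective.
(x,y)=(2,5): 6·2+1·5=17≤18, 3·2+5·5=31≤31, objective 41.
(x,y)=(2,4): 6·2+1·4=16≤18, 3·2+5·4=26≤31, objective 36.
(x,y)=(1,5): 6·1+1·5=11≤18, 3·1+5·5=28≤31, objective 33.
(x,y)=(2,3): 6·2+1·3=15≤18, 3·2+5·3=21≤31, objective 31.
The best lattice point is (2,5), giving 41.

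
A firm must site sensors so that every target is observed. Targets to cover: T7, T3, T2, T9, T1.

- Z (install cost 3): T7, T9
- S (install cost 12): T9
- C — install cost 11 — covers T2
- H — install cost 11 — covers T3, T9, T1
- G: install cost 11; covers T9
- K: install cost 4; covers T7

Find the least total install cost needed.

Choose Z, C, and H: together they cover T7, T3, T2, T9, T1 — every target.
Total install cost: 3 + 11 + 11 = 25.
No cover costs less than 25.

25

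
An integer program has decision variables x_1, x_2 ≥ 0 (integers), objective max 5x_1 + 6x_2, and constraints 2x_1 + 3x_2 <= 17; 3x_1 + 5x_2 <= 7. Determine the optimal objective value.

10

(x_1,x_2)=(2,0): 2·2+3·0=4≤17, 3·2+5·0=6≤7, objective 10.
(x_1,x_2)=(1,0): 2·1+3·0=2≤17, 3·1+5·0=3≤7, objective 5.
Maximum is 10 at (x_1,x_2)=(2,0).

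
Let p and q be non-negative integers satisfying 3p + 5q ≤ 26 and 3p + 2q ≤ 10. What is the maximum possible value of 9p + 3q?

27

The continuous relaxation peaks at (3.33, 0) with value 30.00; rounding to a feasible lattice point costs some objective.
(p,q)=(3,0): 3·3+5·0=9≤26, 3·3+2·0=9≤10, objective 27.
(p,q)=(2,1): 3·2+5·1=11≤26, 3·2+2·1=8≤10, objective 21.
The best lattice point is (3,0), giving 27.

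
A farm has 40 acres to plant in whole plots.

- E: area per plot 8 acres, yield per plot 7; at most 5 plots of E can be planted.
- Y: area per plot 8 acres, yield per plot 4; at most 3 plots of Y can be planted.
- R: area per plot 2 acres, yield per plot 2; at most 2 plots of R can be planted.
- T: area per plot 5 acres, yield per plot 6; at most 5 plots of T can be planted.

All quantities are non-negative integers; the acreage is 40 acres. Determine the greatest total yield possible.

42

This is a bounded integer knapsack.
T has the best ratio (6/5); taking only T gives at most 5×6 = 30 (stopped by the supply cap of 5).
Mixing does better — 2×E, 2×R, and 4×T: area 40 ≤ 40, yield 2·7 + 2·2 + 4·6 = 42.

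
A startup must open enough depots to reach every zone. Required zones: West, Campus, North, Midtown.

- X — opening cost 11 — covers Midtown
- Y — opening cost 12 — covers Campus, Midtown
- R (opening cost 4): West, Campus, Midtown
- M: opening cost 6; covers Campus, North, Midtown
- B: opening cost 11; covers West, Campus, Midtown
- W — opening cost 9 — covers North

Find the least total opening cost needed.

10

Choose R and M: together they cover West, Campus, North, Midtown — every zone.
Total opening cost: 4 + 6 = 10.
No cover costs less than 10.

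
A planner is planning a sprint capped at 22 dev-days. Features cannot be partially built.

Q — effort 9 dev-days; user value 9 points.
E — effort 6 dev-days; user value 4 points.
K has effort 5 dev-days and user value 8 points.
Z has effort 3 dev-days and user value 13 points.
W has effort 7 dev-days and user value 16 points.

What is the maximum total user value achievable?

Treat it as a binary knapsack problem.
Allowing fractional choices, the relaxed optimum would be about 44.0, but features are indivisible.
K + Z + W: effort 5 + 3 + 7 = 15 ≤ 22, user value 8 + 13 + 16 = 37.
Q + Z + W: effort 9 + 3 + 7 = 19 ≤ 22, user value 9 + 13 + 16 = 38.
E + K + Z + W: effort 6 + 5 + 3 + 7 = 21 ≤ 22, user value 4 + 8 + 13 + 16 = 41.
Best is E, K, Z, and W with total user value 41.

41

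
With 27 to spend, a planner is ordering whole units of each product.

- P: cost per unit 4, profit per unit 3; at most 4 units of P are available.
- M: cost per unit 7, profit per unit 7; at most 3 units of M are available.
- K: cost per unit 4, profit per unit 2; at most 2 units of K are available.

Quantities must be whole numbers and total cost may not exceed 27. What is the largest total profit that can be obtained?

This is a bounded integer knapsack.
M has the best ratio (7/7); taking only M gives at most 3×7 = 21 (stopped by the cost limit).
Mixing does better — 1×P and 3×M: cost 25 ≤ 27, profit 1·3 + 3·7 = 24.

24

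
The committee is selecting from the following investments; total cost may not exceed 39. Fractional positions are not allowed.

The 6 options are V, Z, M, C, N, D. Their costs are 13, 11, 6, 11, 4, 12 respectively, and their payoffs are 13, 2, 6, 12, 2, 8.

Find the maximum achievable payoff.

Allowing fractional choices, the relaxed optimum would be about 37.0, but investments are indivisible.
V + C + D: cost 13 + 11 + 12 = 36 ≤ 39, payoff 13 + 12 + 8 = 33.
V + M + C + N: cost 13 + 6 + 11 + 4 = 34 ≤ 39, payoff 13 + 6 + 12 + 2 = 33.
V + M + C: cost 13 + 6 + 11 = 30 ≤ 39, payoff 13 + 6 + 12 = 31.
The maximum payoff is 33; one optimal choice is V, M, C, and N.

33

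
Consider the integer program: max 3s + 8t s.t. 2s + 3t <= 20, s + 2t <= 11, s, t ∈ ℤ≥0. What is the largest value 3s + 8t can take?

Relaxing integrality, the LP optimum is 44.00 at (s,t) = (0, 5.5), which is not an integer point.
(s,t)=(1,5): 2·1+3·5=17≤20, 1·1+2·5=11≤11, objective 43.
(s,t)=(0,5): 2·0+3·5=15≤20, 1·0+2·5=10≤11, objective 40.
(s,t)=(2,4): 2·2+3·4=16≤20, 1·2+2·4=10≤11, objective 38.
No feasible integer point exceeds 43.

43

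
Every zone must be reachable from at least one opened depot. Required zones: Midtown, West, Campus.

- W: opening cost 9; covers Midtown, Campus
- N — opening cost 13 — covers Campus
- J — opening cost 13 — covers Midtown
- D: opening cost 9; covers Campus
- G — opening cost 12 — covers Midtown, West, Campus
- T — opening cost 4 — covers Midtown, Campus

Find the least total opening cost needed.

12

The greedy cost-per-new-zone heuristic would pick T and G for 16, but a cheaper cover exists.
G alone covers Midtown, West, Campus — every zone.
Total opening cost: 12.
No cover costs less than 12.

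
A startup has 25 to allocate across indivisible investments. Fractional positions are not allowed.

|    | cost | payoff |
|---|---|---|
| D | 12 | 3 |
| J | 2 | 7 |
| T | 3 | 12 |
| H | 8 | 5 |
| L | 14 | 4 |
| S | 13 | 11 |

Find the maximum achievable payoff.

30

J + T + S: cost 2 + 3 + 13 = 18 ≤ 25, payoff 7 + 12 + 11 = 30.
D + J + T + H: cost 12 + 2 + 3 + 8 = 25 ≤ 25, payoff 3 + 7 + 12 + 5 = 27.
T + H + S: cost 3 + 8 + 13 = 24 ≤ 25, payoff 12 + 5 + 11 = 28.
Best is J, T, and S with total payoff 30.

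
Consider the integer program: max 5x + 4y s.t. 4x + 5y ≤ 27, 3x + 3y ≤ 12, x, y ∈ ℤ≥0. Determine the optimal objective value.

20

(x,y)=(4,0) is feasible, giving 20.
(x,y)=(3,1) is feasible, giving 19.
Maximum is 20 at (x,y)=(4,0).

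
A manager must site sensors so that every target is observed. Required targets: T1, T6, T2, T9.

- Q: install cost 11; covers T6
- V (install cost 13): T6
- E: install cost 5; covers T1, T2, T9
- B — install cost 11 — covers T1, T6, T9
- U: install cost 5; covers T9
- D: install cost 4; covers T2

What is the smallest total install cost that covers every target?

15

The greedy cost-per-new-target heuristic would pick E and Q for 16, but a cheaper cover exists.
Choose B and D: together they cover T1, T6, T2, T9 — every target.
Total install cost: 11 + 4 = 15.
No cover costs less than 15.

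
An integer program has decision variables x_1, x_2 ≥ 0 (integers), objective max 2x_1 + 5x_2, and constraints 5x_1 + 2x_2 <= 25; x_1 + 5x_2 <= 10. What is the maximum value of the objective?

(x_1,x_2)=(4,1) is feasible, giving 13.
(x_1,x_2)=(3,1) is feasible, giving 11.
(x_1,x_2)=(5,0) is feasible, giving 10.
The best lattice point is (4,1), giving 13.

13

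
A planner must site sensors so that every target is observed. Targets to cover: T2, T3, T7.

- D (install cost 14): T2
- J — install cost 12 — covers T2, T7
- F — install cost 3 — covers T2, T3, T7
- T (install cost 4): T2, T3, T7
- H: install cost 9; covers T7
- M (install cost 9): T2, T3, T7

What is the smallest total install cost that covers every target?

3

This is a weighted set-cover instance.
F alone covers T2, T3, T7 — every target.
Total install cost: 3.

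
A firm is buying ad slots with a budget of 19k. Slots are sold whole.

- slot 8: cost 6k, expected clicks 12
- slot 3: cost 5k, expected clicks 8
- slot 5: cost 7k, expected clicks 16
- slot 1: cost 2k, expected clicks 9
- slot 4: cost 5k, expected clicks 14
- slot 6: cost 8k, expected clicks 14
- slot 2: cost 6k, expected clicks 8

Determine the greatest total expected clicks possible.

47

Allowing fractional choices, the relaxed optimum would be about 49.0, but ad slots are indivisible.
slot 3 + slot 5 + slot 1 + slot 4: cost 5 + 7 + 2 + 5 = 19 ≤ 19, expected clicks 8 + 16 + 9 + 14 = 47.
slot 8 + slot 3 + slot 1 + slot 4: cost 6 + 5 + 2 + 5 = 18 ≤ 19, expected clicks 12 + 8 + 9 + 14 = 43.
Best is slot 3, slot 5, slot 1, and slot 4 with total expected clicks 47.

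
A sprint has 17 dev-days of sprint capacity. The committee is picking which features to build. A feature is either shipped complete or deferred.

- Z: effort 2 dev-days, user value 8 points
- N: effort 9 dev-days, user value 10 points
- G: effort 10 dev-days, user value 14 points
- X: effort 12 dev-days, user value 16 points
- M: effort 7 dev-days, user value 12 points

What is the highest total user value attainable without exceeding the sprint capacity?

Allowing fractional choices, the relaxed optimum would be about 31.2, but features are indivisible.
Z + X: effort 2 + 12 = 14 ≤ 17, user value 8 + 16 = 24.
G + M: effort 10 + 7 = 17 ≤ 17, user value 14 + 12 = 26.
Best is G and M with total user value 26.

26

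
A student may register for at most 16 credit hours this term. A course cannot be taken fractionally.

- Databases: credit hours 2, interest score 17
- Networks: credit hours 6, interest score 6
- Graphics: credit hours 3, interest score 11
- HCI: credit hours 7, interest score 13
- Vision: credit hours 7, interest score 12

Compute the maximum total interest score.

Allowing fractional choices, the relaxed optimum would be about 47.9, but courses are indivisible.
Databases + Graphics + Vision: credit hours 2 + 3 + 7 = 12 ≤ 16, interest score 17 + 11 + 12 = 40.
Databases + Graphics + HCI: credit hours 2 + 3 + 7 = 12 ≤ 16, interest score 17 + 11 + 13 = 41.
Databases + HCI + Vision: credit hours 2 + 7 + 7 = 16 ≤ 16, interest score 17 + 13 + 12 = 42.
Best is Databases, HCI, and Vision with total interest score 42.

42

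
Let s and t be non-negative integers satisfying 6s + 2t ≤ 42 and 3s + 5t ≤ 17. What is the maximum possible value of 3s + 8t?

24

The continuous relaxation peaks at (0, 3.4) with value 27.20; rounding to a feasible lattice point costs some objective.
(s,t)=(0,3): 6·0+2·3=6≤42, 3·0+5·3=15≤17, objective 24.
(s,t)=(1,2): 6·1+2·2=10≤42, 3·1+5·2=13≤17, objective 19.
(s,t)=(0,2): 6·0+2·2=4≤42, 3·0+5·2=10≤17, objective 16.
No feasible integer point exceeds 24.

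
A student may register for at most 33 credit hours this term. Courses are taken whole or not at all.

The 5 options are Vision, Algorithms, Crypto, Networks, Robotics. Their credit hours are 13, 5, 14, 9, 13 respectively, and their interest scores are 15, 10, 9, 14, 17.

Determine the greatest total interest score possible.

42

Allowing fractional choices, the relaxed optimum would be about 47.9, but courses are indivisible.
Algorithms + Networks + Robotics: credit hours 5 + 9 + 13 = 27 ≤ 33, interest score 10 + 14 + 17 = 41.
Vision + Algorithms + Robotics: credit hours 13 + 5 + 13 = 31 ≤ 33, interest score 15 + 10 + 17 = 42.
Best is Vision, Algorithms, and Robotics with total interest score 42.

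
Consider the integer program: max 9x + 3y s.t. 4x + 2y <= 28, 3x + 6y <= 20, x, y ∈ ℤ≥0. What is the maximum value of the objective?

(x,y)=(6,0) is feasible, giving 54.
(x,y)=(5,0) is feasible, giving 45.
The best lattice point is (6,0), giving 54.

54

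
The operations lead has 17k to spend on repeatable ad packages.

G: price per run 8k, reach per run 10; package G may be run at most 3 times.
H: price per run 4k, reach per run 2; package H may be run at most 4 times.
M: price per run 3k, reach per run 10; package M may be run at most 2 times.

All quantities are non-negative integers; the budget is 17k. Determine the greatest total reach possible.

This is a bounded integer knapsack.
Take 1×G and 2×M: price 14 ≤ 17, reach 1·10 + 2·10 = 30.
M has the best ratio (10/3) and is taken to its limit of 2; remaining capacity is filled optimally with the others.

30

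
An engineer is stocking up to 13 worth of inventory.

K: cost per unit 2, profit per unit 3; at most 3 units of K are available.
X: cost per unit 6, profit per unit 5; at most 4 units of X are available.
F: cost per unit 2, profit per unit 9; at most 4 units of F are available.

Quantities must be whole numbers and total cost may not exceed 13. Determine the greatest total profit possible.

This is a bounded integer knapsack.
2×K and 4×F: cost 12 ≤ 13, profit 2·3 + 4·9 = 42.
1×K and 4×F: cost 10 ≤ 13, profit 1·3 + 4·9 = 39.
Best is 42.

42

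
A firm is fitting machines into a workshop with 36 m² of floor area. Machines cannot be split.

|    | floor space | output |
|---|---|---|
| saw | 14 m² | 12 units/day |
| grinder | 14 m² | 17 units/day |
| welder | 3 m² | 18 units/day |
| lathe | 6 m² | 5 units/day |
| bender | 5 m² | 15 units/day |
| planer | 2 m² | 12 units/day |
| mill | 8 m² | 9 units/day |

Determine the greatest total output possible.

saw + welder + bender + planer + mill: floor space 14 + 3 + 5 + 2 + 8 = 32 ≤ 36, output 12 + 18 + 15 + 12 + 9 = 66.
grinder + welder + lathe + bender + planer: floor space 14 + 3 + 6 + 5 + 2 = 30 ≤ 36, output 17 + 18 + 5 + 15 + 12 = 67.
grinder + welder + bender + planer + mill: floor space 14 + 3 + 5 + 2 + 8 = 32 ≤ 36, output 17 + 18 + 15 + 12 + 9 = 71.
Best is grinder, welder, bender, planer, and mill with total output 71.

71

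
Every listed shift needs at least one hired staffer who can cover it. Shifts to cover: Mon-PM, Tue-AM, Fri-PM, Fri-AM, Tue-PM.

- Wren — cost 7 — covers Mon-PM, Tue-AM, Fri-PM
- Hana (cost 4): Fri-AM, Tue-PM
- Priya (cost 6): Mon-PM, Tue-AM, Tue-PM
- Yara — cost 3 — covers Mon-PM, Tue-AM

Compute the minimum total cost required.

Choose Wren and Hana: together they cover Mon-PM, Tue-AM, Fri-PM, Fri-AM, Tue-PM — every shift.
Total cost: 7 + 4 = 11.

11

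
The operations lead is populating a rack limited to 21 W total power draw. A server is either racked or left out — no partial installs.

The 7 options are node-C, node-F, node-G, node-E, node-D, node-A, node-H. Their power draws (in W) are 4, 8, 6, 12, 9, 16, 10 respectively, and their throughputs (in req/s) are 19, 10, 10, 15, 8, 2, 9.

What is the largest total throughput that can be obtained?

Take node-C, node-F, and node-G: power draw 4 + 8 + 6 = 18 ≤ 21, throughput 19 + 10 + 10 = 39.
No other feasible combination does better.

39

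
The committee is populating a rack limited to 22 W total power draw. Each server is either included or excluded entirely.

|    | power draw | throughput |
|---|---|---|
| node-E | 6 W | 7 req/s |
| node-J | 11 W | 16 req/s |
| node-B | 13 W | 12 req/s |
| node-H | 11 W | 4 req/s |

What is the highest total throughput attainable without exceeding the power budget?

23

node-J + node-H: power draw 11 + 11 = 22 ≤ 22, throughput 16 + 4 = 20.
node-E + node-J: power draw 6 + 11 = 17 ≤ 22, throughput 7 + 16 = 23.
node-E + node-B: power draw 6 + 13 = 19 ≤ 22, throughput 7 + 12 = 19.
Best is node-E and node-J with total throughput 23.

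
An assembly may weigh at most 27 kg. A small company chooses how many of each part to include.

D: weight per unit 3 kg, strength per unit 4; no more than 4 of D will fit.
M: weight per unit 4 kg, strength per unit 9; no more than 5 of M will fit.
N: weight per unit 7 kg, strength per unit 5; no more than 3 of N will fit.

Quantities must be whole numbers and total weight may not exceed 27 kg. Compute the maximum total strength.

5×M and 1×N: weight 27 ≤ 27, strength 5·9 + 1·5 = 50.
2×D and 5×M: weight 26 ≤ 27, strength 2·4 + 5·9 = 53.
Best is 53.

53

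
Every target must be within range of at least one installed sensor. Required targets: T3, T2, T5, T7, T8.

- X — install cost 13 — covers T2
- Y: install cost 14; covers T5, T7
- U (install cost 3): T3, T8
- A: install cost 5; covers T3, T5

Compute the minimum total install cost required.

This is an integer covering problem.
The greedy cost-per-new-target heuristic would pick U, A, X, and Y for 35, but a cheaper cover exists.
Choose X, Y, and U: together they cover T3, T2, T5, T7, T8 — every target.
Total install cost: 13 + 14 + 3 = 30.
No cover costs less than 30.

30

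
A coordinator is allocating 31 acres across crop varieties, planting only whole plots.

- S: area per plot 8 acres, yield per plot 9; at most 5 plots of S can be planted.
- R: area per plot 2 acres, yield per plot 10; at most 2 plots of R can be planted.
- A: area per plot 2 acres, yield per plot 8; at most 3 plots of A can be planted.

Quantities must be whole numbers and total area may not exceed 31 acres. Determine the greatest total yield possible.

This is a bounded integer knapsack.
R has the best ratio (10/2); taking only R gives at most 2×10 = 20 (stopped by the supply cap of 2).
Mixing does better — 2×S, 2×R, and 3×A: area 26 ≤ 31, yield 2·9 + 2·10 + 3·8 = 62.

62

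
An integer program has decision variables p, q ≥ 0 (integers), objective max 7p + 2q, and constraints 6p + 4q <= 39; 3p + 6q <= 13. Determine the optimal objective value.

The continuous relaxation peaks at (4.33, 0) with value 30.33; rounding to a feasible lattice point costs some objective.
(p,q)=(4,0): 6·4+4·0=24≤39, 3·4+6·0=12≤13, objective 28.
(p,q)=(3,0): 6·3+4·0=18≤39, 3·3+6·0=9≤13, objective 21.
No feasible integer point exceeds 28.

28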